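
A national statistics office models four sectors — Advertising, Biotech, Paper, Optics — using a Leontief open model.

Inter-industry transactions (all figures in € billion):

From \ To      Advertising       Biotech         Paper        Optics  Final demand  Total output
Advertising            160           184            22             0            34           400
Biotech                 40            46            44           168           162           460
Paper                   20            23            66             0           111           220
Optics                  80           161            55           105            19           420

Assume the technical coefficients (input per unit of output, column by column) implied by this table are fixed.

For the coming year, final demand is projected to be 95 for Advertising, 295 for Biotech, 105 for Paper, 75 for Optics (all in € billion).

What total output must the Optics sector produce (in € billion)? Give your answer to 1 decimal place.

x_O = 759.5

Technical coefficients a_ij = z_ij / X_j:
  a_AA = 160/400 = 0.40, a_BA = 40/400 = 0.10, a_PA = 20/400 = 0.05, a_OA = 80/400 = 0.20
  a_AB = 184/460 = 0.40, a_BB = 46/460 = 0.10, a_PB = 23/460 = 0.05, a_OB = 161/460 = 0.35
  a_AP = 22/220 = 0.10, a_BP = 44/220 = 0.20, a_PP = 66/220 = 0.30, a_OP = 55/220 = 0.25
  a_AO = 0/420 = 0.00, a_BO = 168/420 = 0.40, a_PO = 0/420 = 0.00, a_OO = 105/420 = 0.25
I − A =
  [   0.60    -0.40    -0.10     0.00]
  [  -0.10     0.90    -0.20    -0.40]
  [  -0.05    -0.05     0.70     0.00]
  [  -0.20    -0.35    -0.25     0.75]
Compute the cofactors C_ij = (−1)^(i+j)·(3×3 minor ij) of I−A; the adjugate is their transpose:
adj(I−A) = Cᵀ =
  [ 0.36200   0.21375   0.15350   0.11400]
  [ 0.12100   0.31125   0.16550   0.16600]
  [ 0.03450   0.03750   0.25900   0.02000]
  [ 0.16450   0.21475   0.20450   0.33500]
det(I−A) = Σ_j (I−A)_1j·C_1j = (0.60)(0.36200) + (-0.40)(0.12100) + (-0.10)(0.03450) + (0.00)(0.16450) = 0.16535
(I − A)⁻¹ = adj(I−A) / det(I−A) ≈
  [   2.1893     1.2927     0.9283     0.6894]
  [   0.7318     1.8824     1.0009     1.0039]
  [   0.2086     0.2268     1.5664     0.1210]
  [   0.9949     1.2988     1.2368     2.0260]
x = (I − A)⁻¹ d = adj(I−A)·d / det(I−A), with det(I−A) = 0.16535:
  x_A = (0.36200·95 + 0.21375·295 + 0.15350·105 + 0.11400·75) / 0.16535 = 122.11375 / 0.16535 ≈ 738.5
  x_B = (0.12100·95 + 0.31125·295 + 0.16550·105 + 0.16600·75) / 0.16535 = 133.14125 / 0.16535 ≈ 805.2
  x_P = (0.03450·95 + 0.03750·295 + 0.25900·105 + 0.02000·75) / 0.16535 = 43.035 / 0.16535 ≈ 260.3
  x_O = (0.16450·95 + 0.21475·295 + 0.20450·105 + 0.33500·75) / 0.16535 = 125.57625 / 0.16535 ≈ 759.5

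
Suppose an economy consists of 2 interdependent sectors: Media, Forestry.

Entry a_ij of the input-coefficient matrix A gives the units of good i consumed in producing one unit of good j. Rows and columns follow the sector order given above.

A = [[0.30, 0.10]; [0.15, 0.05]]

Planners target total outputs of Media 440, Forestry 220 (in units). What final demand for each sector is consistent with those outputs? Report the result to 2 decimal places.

I − A =
  [   0.70    -0.10]
  [  -0.15     0.95]
d = (I − A) x:
  d_1 = (+0.70)·440 + (-0.10)·220 = 286.00
  d_2 = (-0.15)·440 + (+0.95)·220 = 143.00

d_1 = 286.00, d_2 = 143.00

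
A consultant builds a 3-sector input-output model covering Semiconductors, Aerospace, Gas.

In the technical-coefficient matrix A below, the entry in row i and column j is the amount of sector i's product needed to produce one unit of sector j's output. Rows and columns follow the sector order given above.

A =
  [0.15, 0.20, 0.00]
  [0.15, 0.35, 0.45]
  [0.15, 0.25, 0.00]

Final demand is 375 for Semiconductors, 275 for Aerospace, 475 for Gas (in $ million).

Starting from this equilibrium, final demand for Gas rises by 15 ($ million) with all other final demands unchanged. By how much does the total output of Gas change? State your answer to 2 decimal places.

I − A =
  [   0.85    -0.20     0.00]
  [  -0.15     0.65    -0.45]
  [  -0.15    -0.25     1.00]
Cofactors of I−A, C_ij = (−1)^(i+j)·(minor ij) (rows/columns in the sector order above):
  C_11 = (0.65)(1.00) − (-0.45)(-0.25) = 0.5375
  C_12 = −[(-0.15)(1.00) − (-0.45)(-0.15)] = 0.2175
  C_13 = (-0.15)(-0.25) − (0.65)(-0.15) = 0.1350
  C_21 = −[(-0.20)(1.00) − (0.00)(-0.25)] = 0.2000
  C_22 = (0.85)(1.00) − (0.00)(-0.15) = 0.8500
  C_23 = −[(0.85)(-0.25) − (-0.20)(-0.15)] = 0.2425
  C_31 = (-0.20)(-0.45) − (0.00)(0.65) = 0.0900
  C_32 = −[(0.85)(-0.45) − (0.00)(-0.15)] = 0.3825
  C_33 = (0.85)(0.65) − (-0.20)(-0.15) = 0.5225
det(I−A) = Σ_j (I−A)_1j·C_1j = (0.85)(0.5375) + (-0.20)(0.2175) + (0.00)(0.1350) = 0.413375
adj(I−A) = Cᵀ =
  [ 0.5375   0.2000   0.0900]
  [ 0.2175   0.8500   0.3825]
  [ 0.1350   0.2425   0.5225]
(I − A)⁻¹ = adj(I−A) / det(I−A) ≈
  [   1.3003     0.4838     0.2177]
  [   0.5262     2.0562     0.9253]
  [   0.3266     0.5866     1.2640]
Δx = (I − A)⁻¹ Δd with Δd having +15 in the Gas component and 0 elsewhere.
So Δx_G = L_GG · (+15), where L_GG = adj(I−A)_GG / det(I−A) = 0.5225 / 0.413375.
Δx_G = 0.5225 × (+15) / 0.413375 = 7.8375 / 0.413375 ≈ 18.96.

Δx_G = 18.96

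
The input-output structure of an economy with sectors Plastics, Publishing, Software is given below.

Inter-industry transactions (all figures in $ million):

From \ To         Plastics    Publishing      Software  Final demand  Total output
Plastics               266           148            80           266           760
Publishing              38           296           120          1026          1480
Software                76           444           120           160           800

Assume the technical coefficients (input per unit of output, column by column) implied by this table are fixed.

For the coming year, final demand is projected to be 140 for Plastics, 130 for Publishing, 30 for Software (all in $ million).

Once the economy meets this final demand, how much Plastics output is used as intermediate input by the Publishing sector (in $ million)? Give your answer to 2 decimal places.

z_12 = 20.54

Technical coefficients a_ij = z_ij / X_j:
  a_11 = 266/760 = 0.35, a_21 = 38/760 = 0.05, a_31 = 76/760 = 0.10
  a_12 = 148/1480 = 0.10, a_22 = 296/1480 = 0.20, a_32 = 444/1480 = 0.30
  a_13 = 80/800 = 0.10, a_23 = 120/800 = 0.15, a_33 = 120/800 = 0.15
I − A =
  [   0.65    -0.10    -0.10]
  [  -0.05     0.80    -0.15]
  [  -0.10    -0.30     0.85]
Cofactors of I−A, C_ij = (−1)^(i+j)·(minor ij) (rows/columns in the sector order above):
  C_11 = (0.80)(0.85) − (-0.15)(-0.30) = 0.6350
  C_12 = −[(-0.05)(0.85) − (-0.15)(-0.10)] = 0.0575
  C_13 = (-0.05)(-0.30) − (0.80)(-0.10) = 0.0950
  C_21 = −[(-0.10)(0.85) − (-0.10)(-0.30)] = 0.1150
  C_22 = (0.65)(0.85) − (-0.10)(-0.10) = 0.5425
  C_23 = −[(0.65)(-0.30) − (-0.10)(-0.10)] = 0.2050
  C_31 = (-0.10)(-0.15) − (-0.10)(0.80) = 0.0950
  C_32 = −[(0.65)(-0.15) − (-0.10)(-0.05)] = 0.1025
  C_33 = (0.65)(0.80) − (-0.10)(-0.05) = 0.5150
det(I−A) = Σ_j (I−A)_1j·C_1j = (0.65)(0.6350) + (-0.10)(0.0575) + (-0.10)(0.0950) = 0.3975
adj(I−A) = Cᵀ =
  [ 0.6350   0.1150   0.0950]
  [ 0.0575   0.5425   0.1025]
  [ 0.0950   0.2050   0.5150]
(I − A)⁻¹ = adj(I−A) / det(I−A) ≈
  [   1.5975     0.2893     0.2390]
  [   0.1447     1.3648     0.2579]
  [   0.2390     0.5157     1.2956]
First solve x = (I − A)⁻¹ d = adj(I−A)·d / det(I−A); in particular x_2 = (0.0575·140 + 0.5425·130 + 0.1025·30) / 0.3975 = 81.65 / 0.3975 ≈ 205.4088.
Intermediate flow from 1 to 2: z_12 = a_12 · x_2 = 0.10 × 81.65 / 0.3975 = 8.165 / 0.3975 ≈ 20.54.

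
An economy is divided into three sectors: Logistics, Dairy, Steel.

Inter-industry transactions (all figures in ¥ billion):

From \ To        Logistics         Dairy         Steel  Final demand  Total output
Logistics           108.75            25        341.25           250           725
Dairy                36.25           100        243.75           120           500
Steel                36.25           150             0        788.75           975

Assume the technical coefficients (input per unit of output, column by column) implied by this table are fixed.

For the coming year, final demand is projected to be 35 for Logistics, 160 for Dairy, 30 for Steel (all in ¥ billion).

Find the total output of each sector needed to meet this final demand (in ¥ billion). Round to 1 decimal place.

Technical coefficients a_ij = z_ij / X_j:
  a_LL = 108.75/725 = 0.15, a_DL = 36.25/725 = 0.05, a_SL = 36.25/725 = 0.05
  a_LD = 25/500 = 0.05, a_DD = 100/500 = 0.20, a_SD = 150/500 = 0.30
  a_LS = 341.25/975 = 0.35, a_DS = 243.75/975 = 0.25, a_SS = 0/975 = 0.00
I − A =
  [   0.85    -0.05    -0.35]
  [  -0.05     0.80    -0.25]
  [  -0.05    -0.30     1.00]
Cofactors of I−A, C_ij = (−1)^(i+j)·(minor ij) (rows/columns in the sector order above):
  C_11 = (0.80)(1.00) − (-0.25)(-0.30) = 0.7250
  C_12 = −[(-0.05)(1.00) − (-0.25)(-0.05)] = 0.0625
  C_13 = (-0.05)(-0.30) − (0.80)(-0.05) = 0.0550
  C_21 = −[(-0.05)(1.00) − (-0.35)(-0.30)] = 0.1550
  C_22 = (0.85)(1.00) − (-0.35)(-0.05) = 0.8325
  C_23 = −[(0.85)(-0.30) − (-0.05)(-0.05)] = 0.2575
  C_31 = (-0.05)(-0.25) − (-0.35)(0.80) = 0.2925
  C_32 = −[(0.85)(-0.25) − (-0.35)(-0.05)] = 0.2300
  C_33 = (0.85)(0.80) − (-0.05)(-0.05) = 0.6775
det(I−A) = Σ_j (I−A)_1j·C_1j = (0.85)(0.7250) + (-0.05)(0.0625) + (-0.35)(0.0550) = 0.593875
adj(I−A) = Cᵀ =
  [ 0.7250   0.1550   0.2925]
  [ 0.0625   0.8325   0.2300]
  [ 0.0550   0.2575   0.6775]
(I − A)⁻¹ = adj(I−A) / det(I−A) ≈
  [   1.2208     0.2610     0.4925]
  [   0.1052     1.4018     0.3873]
  [   0.0926     0.4336     1.1408]
x = (I − A)⁻¹ d = adj(I−A)·d / det(I−A), with det(I−A) = 0.593875:
  x_L = (0.7250·35 + 0.1550·160 + 0.2925·30) / 0.593875 = 58.95 / 0.593875 ≈ 99.3
  x_D = (0.0625·35 + 0.8325·160 + 0.2300·30) / 0.593875 = 142.2875 / 0.593875 ≈ 239.6
  x_S = (0.0550·35 + 0.2575·160 + 0.6775·30) / 0.593875 = 63.45 / 0.593875 ≈ 106.8

x_L = 99.3, x_D = 239.6, x_S = 106.8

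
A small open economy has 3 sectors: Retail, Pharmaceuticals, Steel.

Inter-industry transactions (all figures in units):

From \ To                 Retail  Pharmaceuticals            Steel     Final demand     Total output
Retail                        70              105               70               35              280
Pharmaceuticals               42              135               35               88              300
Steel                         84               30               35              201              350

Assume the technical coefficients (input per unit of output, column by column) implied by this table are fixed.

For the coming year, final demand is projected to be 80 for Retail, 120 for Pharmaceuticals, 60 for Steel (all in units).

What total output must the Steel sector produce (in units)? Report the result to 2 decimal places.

Technical coefficients a_ij = z_ij / X_j:
  a_RR = 70/280 = 0.25, a_PR = 42/280 = 0.15, a_SR = 84/280 = 0.30
  a_RP = 105/300 = 0.35, a_PP = 135/300 = 0.45, a_SP = 30/300 = 0.10
  a_RS = 70/350 = 0.20, a_PS = 35/350 = 0.10, a_SS = 35/350 = 0.10
I − A =
  [   0.75    -0.35    -0.20]
  [  -0.15     0.55    -0.10]
  [  -0.30    -0.10     0.90]
Cofactors of I−A, C_ij = (−1)^(i+j)·(minor ij) (rows/columns in the sector order above):
  C_11 = (0.55)(0.90) − (-0.10)(-0.10) = 0.4850
  C_12 = −[(-0.15)(0.90) − (-0.10)(-0.30)] = 0.1650
  C_13 = (-0.15)(-0.10) − (0.55)(-0.30) = 0.1800
  C_21 = −[(-0.35)(0.90) − (-0.20)(-0.10)] = 0.3350
  C_22 = (0.75)(0.90) − (-0.20)(-0.30) = 0.6150
  C_23 = −[(0.75)(-0.10) − (-0.35)(-0.30)] = 0.1800
  C_31 = (-0.35)(-0.10) − (-0.20)(0.55) = 0.1450
  C_32 = −[(0.75)(-0.10) − (-0.20)(-0.15)] = 0.1050
  C_33 = (0.75)(0.55) − (-0.35)(-0.15) = 0.3600
det(I−A) = Σ_j (I−A)_1j·C_1j = (0.75)(0.4850) + (-0.35)(0.1650) + (-0.20)(0.1800) = 0.2700
adj(I−A) = Cᵀ =
  [ 0.4850   0.3350   0.1450]
  [ 0.1650   0.6150   0.1050]
  [ 0.1800   0.1800   0.3600]
(I − A)⁻¹ = adj(I−A) / det(I−A) ≈
  [   1.7963     1.2407     0.5370]
  [   0.6111     2.2778     0.3889]
  [   0.6667     0.6667     1.3333]
x = (I − A)⁻¹ d = adj(I−A)·d / det(I−A), with det(I−A) = 0.2700:
  x_R = (0.4850·80 + 0.3350·120 + 0.1450·60) / 0.2700 = 87.70 / 0.2700 ≈ 324.81
  x_P = (0.1650·80 + 0.6150·120 + 0.1050·60) / 0.2700 = 93.30 / 0.2700 ≈ 345.56
  x_S = (0.1800·80 + 0.1800·120 + 0.3600·60) / 0.2700 = 57.60 / 0.2700 ≈ 213.33

x_S = 213.33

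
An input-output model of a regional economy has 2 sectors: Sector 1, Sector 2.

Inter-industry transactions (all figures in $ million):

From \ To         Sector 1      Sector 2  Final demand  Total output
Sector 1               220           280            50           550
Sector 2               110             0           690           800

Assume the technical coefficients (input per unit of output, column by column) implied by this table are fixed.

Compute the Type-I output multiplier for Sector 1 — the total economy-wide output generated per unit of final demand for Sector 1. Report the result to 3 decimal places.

m_1 = 2.264

Technical coefficients a_ij = z_ij / X_j:
  a_11 = 220/550 = 0.40, a_21 = 110/550 = 0.20
  a_12 = 280/800 = 0.35, a_22 = 0/800 = 0.00
I − A =
  [   0.60    -0.35]
  [  -0.20     1.00]
det(I−A) = (0.60)(1.00) − (-0.35)(-0.20) = 0.5300
adj(I−A) = [[1.00, 0.35], [0.20, 0.60]]
(I − A)⁻¹ = adj(I−A) / det(I−A) ≈
  [   1.8868     0.6604]
  [   0.3774     1.1321]
The output multiplier for sector j is the column-j sum of the Leontief inverse (I − A)⁻¹ = adj(I−A) / det(I−A).
Column 1 of adj(I−A): (1.00, 0.20); det(I−A) = 0.5300.
m_1 = (1.00 + 0.20) / 0.5300 = 1.20 / 0.5300 ≈ 2.264.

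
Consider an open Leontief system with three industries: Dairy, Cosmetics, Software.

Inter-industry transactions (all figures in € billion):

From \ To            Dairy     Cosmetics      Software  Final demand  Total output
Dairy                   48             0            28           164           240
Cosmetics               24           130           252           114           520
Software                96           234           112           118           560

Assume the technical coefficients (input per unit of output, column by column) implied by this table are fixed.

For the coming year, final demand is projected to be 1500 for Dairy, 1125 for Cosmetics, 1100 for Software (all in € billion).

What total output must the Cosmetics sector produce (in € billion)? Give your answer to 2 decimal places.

x_2 = 4950.96

Technical coefficients a_ij = z_ij / X_j:
  a_11 = 48/240 = 0.20, a_21 = 24/240 = 0.10, a_31 = 96/240 = 0.40
  a_12 = 0/520 = 0.00, a_22 = 130/520 = 0.25, a_32 = 234/520 = 0.45
  a_13 = 28/560 = 0.05, a_23 = 252/560 = 0.45, a_33 = 112/560 = 0.20
I − A =
  [   0.80     0.00    -0.05]
  [  -0.10     0.75    -0.45]
  [  -0.40    -0.45     0.80]
Cofactors of I−A, C_ij = (−1)^(i+j)·(minor ij) (rows/columns in the sector order above):
  C_11 = (0.75)(0.80) − (-0.45)(-0.45) = 0.3975
  C_12 = −[(-0.10)(0.80) − (-0.45)(-0.40)] = 0.2600
  C_13 = (-0.10)(-0.45) − (0.75)(-0.40) = 0.3450
  C_21 = −[(0.00)(0.80) − (-0.05)(-0.45)] = 0.0225
  C_22 = (0.80)(0.80) − (-0.05)(-0.40) = 0.6200
  C_23 = −[(0.80)(-0.45) − (0.00)(-0.40)] = 0.3600
  C_31 = (0.00)(-0.45) − (-0.05)(0.75) = 0.0375
  C_32 = −[(0.80)(-0.45) − (-0.05)(-0.10)] = 0.3650
  C_33 = (0.80)(0.75) − (0.00)(-0.10) = 0.6000
det(I−A) = Σ_j (I−A)_1j·C_1j = (0.80)(0.3975) + (0.00)(0.2600) + (-0.05)(0.3450) = 0.30075
adj(I−A) = Cᵀ =
  [ 0.3975   0.0225   0.0375]
  [ 0.2600   0.6200   0.3650]
  [ 0.3450   0.3600   0.6000]
(I − A)⁻¹ = adj(I−A) / det(I−A) ≈
  [   1.3217     0.0748     0.1247]
  [   0.8645     2.0615     1.2136]
  [   1.1471     1.1970     1.9950]
x = (I − A)⁻¹ d = adj(I−A)·d / det(I−A), with det(I−A) = 0.30075:
  x_1 = (0.3975·1500 + 0.0225·1125 + 0.0375·1100) / 0.30075 = 662.8125 / 0.30075 ≈ 2203.87
  x_2 = (0.2600·1500 + 0.6200·1125 + 0.3650·1100) / 0.30075 = 1489.00 / 0.30075 ≈ 4950.96
  x_3 = (0.3450·1500 + 0.3600·1125 + 0.6000·1100) / 0.30075 = 1582.50 / 0.30075 ≈ 5261.85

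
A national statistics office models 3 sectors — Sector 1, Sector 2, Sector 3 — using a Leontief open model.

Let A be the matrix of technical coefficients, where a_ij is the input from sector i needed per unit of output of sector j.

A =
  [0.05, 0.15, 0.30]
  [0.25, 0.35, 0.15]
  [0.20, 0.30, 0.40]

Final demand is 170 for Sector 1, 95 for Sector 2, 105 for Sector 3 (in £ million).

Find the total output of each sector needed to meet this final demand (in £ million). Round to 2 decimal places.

x_1 = 412.07, x_2 = 425.86, x_3 = 525.29

I − A =
  [   0.95    -0.15    -0.30]
  [  -0.25     0.65    -0.15]
  [  -0.20    -0.30     0.60]
Cofactors of I−A, C_ij = (−1)^(i+j)·(minor ij) (rows/columns in the sector order above):
  C_11 = (0.65)(0.60) − (-0.15)(-0.30) = 0.3450
  C_12 = −[(-0.25)(0.60) − (-0.15)(-0.20)] = 0.1800
  C_13 = (-0.25)(-0.30) − (0.65)(-0.20) = 0.2050
  C_21 = −[(-0.15)(0.60) − (-0.30)(-0.30)] = 0.1800
  C_22 = (0.95)(0.60) − (-0.30)(-0.20) = 0.5100
  C_23 = −[(0.95)(-0.30) − (-0.15)(-0.20)] = 0.3150
  C_31 = (-0.15)(-0.15) − (-0.30)(0.65) = 0.2175
  C_32 = −[(0.95)(-0.15) − (-0.30)(-0.25)] = 0.2175
  C_33 = (0.95)(0.65) − (-0.15)(-0.25) = 0.5800
det(I−A) = Σ_j (I−A)_1j·C_1j = (0.95)(0.3450) + (-0.15)(0.1800) + (-0.30)(0.2050) = 0.23925
adj(I−A) = Cᵀ =
  [ 0.3450   0.1800   0.2175]
  [ 0.1800   0.5100   0.2175]
  [ 0.2050   0.3150   0.5800]
(I − A)⁻¹ = adj(I−A) / det(I−A) ≈
  [   1.4420     0.7524     0.9091]
  [   0.7524     2.1317     0.9091]
  [   0.8568     1.3166     2.4242]
x = (I − A)⁻¹ d = adj(I−A)·d / det(I−A), with det(I−A) = 0.23925:
  x_1 = (0.3450·170 + 0.1800·95 + 0.2175·105) / 0.23925 = 98.5875 / 0.23925 ≈ 412.07
  x_2 = (0.1800·170 + 0.5100·95 + 0.2175·105) / 0.23925 = 101.8875 / 0.23925 ≈ 425.86
  x_3 = (0.2050·170 + 0.3150·95 + 0.5800·105) / 0.23925 = 125.675 / 0.23925 ≈ 525.29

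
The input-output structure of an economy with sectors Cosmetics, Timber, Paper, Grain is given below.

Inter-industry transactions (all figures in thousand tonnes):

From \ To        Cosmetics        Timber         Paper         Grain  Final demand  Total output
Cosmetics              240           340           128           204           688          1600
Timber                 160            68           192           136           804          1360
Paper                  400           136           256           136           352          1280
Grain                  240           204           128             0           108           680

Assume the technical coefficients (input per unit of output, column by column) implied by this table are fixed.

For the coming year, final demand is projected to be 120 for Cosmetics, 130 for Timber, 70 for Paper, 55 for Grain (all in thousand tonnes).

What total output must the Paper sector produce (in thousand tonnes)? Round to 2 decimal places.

x_3 = 251.45

Technical coefficients a_ij = z_ij / X_j:
  a_11 = 240/1600 = 0.15, a_21 = 160/1600 = 0.10, a_31 = 400/1600 = 0.25, a_41 = 240/1600 = 0.15
  a_12 = 340/1360 = 0.25, a_22 = 68/1360 = 0.05, a_32 = 136/1360 = 0.10, a_42 = 204/1360 = 0.15
  a_13 = 128/1280 = 0.10, a_23 = 192/1280 = 0.15, a_33 = 256/1280 = 0.20, a_43 = 128/1280 = 0.10
  a_14 = 204/680 = 0.30, a_24 = 136/680 = 0.20, a_34 = 136/680 = 0.20, a_44 = 0/680 = 0.00
I − A =
  [   0.85    -0.25    -0.10    -0.30]
  [  -0.10     0.95    -0.15    -0.20]
  [  -0.25    -0.10     0.80    -0.20]
  [  -0.15    -0.15    -0.10     1.00]
Compute the cofactors C_ij = (−1)^(i+j)·(3×3 minor ij) of I−A; the adjugate is their transpose:
adj(I−A) = Cᵀ =
  [ 0.695500   0.247000   0.169750   0.292000]
  [ 0.149000   0.591500   0.153750   0.193750]
  [ 0.274500   0.187250   0.702250   0.260250]
  [ 0.154125   0.144500   0.118750   0.579125]
det(I−A) = Σ_j (I−A)_1j·C_1j = (0.85)(0.695500) + (-0.25)(0.149000) + (-0.10)(0.274500) + (-0.30)(0.154125) = 0.4802375
(I − A)⁻¹ = adj(I−A) / det(I−A) ≈
  [   1.4482     0.5143     0.3535     0.6080]
  [   0.3103     1.2317     0.3202     0.4034]
  [   0.5716     0.3899     1.4623     0.5419]
  [   0.3209     0.3009     0.2473     1.2059]
x = (I − A)⁻¹ d = adj(I−A)·d / det(I−A), with det(I−A) = 0.4802375:
  x_1 = (0.695500·120 + 0.247000·130 + 0.169750·70 + 0.292000·55) / 0.4802375 = 143.5125 / 0.4802375 ≈ 298.84
  x_2 = (0.149000·120 + 0.591500·130 + 0.153750·70 + 0.193750·55) / 0.4802375 = 116.19375 / 0.4802375 ≈ 241.95
  x_3 = (0.274500·120 + 0.187250·130 + 0.702250·70 + 0.260250·55) / 0.4802375 = 120.75375 / 0.4802375 ≈ 251.45
  x_4 = (0.154125·120 + 0.144500·130 + 0.118750·70 + 0.579125·55) / 0.4802375 = 77.444375 / 0.4802375 ≈ 161.26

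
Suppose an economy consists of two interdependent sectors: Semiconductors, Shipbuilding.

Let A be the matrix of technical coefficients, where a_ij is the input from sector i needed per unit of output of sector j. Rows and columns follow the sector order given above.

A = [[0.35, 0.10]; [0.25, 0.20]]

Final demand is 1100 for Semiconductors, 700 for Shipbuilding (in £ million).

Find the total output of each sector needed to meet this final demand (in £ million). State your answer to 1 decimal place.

x_1 = 1919.2, x_2 = 1474.7

I − A =
  [   0.65    -0.10]
  [  -0.25     0.80]
det(I−A) = (0.65)(0.80) − (-0.10)(-0.25) = 0.4950
adj(I−A) = [[0.80, 0.10], [0.25, 0.65]]
(I − A)⁻¹ = adj(I−A) / det(I−A) ≈
  [   1.6162     0.2020]
  [   0.5051     1.3131]
x = (I − A)⁻¹ d = adj(I−A)·d / det(I−A), with det(I−A) = 0.4950:
  x_1 = (0.80·1100 + 0.10·700) / 0.4950 = 950.00 / 0.4950 ≈ 1919.2
  x_2 = (0.25·1100 + 0.65·700) / 0.4950 = 730.00 / 0.4950 ≈ 1474.7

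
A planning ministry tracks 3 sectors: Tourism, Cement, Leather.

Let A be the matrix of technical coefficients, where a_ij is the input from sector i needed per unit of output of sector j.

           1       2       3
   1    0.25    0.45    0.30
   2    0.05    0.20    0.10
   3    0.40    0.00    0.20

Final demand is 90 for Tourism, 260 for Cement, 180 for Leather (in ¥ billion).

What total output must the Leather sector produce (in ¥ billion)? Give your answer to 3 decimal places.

I − A =
  [   0.75    -0.45    -0.30]
  [  -0.05     0.80    -0.10]
  [  -0.40     0.00     0.80]
Cofactors of I−A, C_ij = (−1)^(i+j)·(minor ij) (rows/columns in the sector order above):
  C_11 = (0.80)(0.80) − (-0.10)(0.00) = 0.6400
  C_12 = −[(-0.05)(0.80) − (-0.10)(-0.40)] = 0.0800
  C_13 = (-0.05)(0.00) − (0.80)(-0.40) = 0.3200
  C_21 = −[(-0.45)(0.80) − (-0.30)(0.00)] = 0.3600
  C_22 = (0.75)(0.80) − (-0.30)(-0.40) = 0.4800
  C_23 = −[(0.75)(0.00) − (-0.45)(-0.40)] = 0.1800
  C_31 = (-0.45)(-0.10) − (-0.30)(0.80) = 0.2850
  C_32 = −[(0.75)(-0.10) − (-0.30)(-0.05)] = 0.0900
  C_33 = (0.75)(0.80) − (-0.45)(-0.05) = 0.5775
det(I−A) = Σ_j (I−A)_1j·C_1j = (0.75)(0.6400) + (-0.45)(0.0800) + (-0.30)(0.3200) = 0.3480
adj(I−A) = Cᵀ =
  [ 0.6400   0.3600   0.2850]
  [ 0.0800   0.4800   0.0900]
  [ 0.3200   0.1800   0.5775]
(I − A)⁻¹ = adj(I−A) / det(I−A) ≈
  [   1.8391     1.0345     0.8190]
  [   0.2299     1.3793     0.2586]
  [   0.9195     0.5172     1.6595]
x = (I − A)⁻¹ d = adj(I−A)·d / det(I−A), with det(I−A) = 0.3480:
  x_1 = (0.6400·90 + 0.3600·260 + 0.2850·180) / 0.3480 = 202.50 / 0.3480 ≈ 581.897
  x_2 = (0.0800·90 + 0.4800·260 + 0.0900·180) / 0.3480 = 148.20 / 0.3480 ≈ 425.862
  x_3 = (0.3200·90 + 0.1800·260 + 0.5775·180) / 0.3480 = 179.55 / 0.3480 ≈ 515.948

x_3 = 515.948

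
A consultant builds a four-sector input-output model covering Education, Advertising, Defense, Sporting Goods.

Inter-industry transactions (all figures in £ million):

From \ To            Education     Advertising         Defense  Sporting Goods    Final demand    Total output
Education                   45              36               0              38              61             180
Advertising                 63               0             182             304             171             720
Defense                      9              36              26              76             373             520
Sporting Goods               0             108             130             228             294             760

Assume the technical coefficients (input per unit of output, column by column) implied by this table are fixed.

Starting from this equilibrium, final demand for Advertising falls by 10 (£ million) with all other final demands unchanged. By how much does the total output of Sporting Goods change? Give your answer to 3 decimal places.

Δx_4 = -2.887

Technical coefficients a_ij = z_ij / X_j:
  a_11 = 45/180 = 0.25, a_21 = 63/180 = 0.35, a_31 = 9/180 = 0.05, a_41 = 0/180 = 0.00
  a_12 = 36/720 = 0.05, a_22 = 0/720 = 0.00, a_32 = 36/720 = 0.05, a_42 = 108/720 = 0.15
  a_13 = 0/520 = 0.00, a_23 = 182/520 = 0.35, a_33 = 26/520 = 0.05, a_43 = 130/520 = 0.25
  a_14 = 38/760 = 0.05, a_24 = 304/760 = 0.40, a_34 = 76/760 = 0.10, a_44 = 228/760 = 0.30
I − A =
  [   0.75    -0.05     0.00    -0.05]
  [  -0.35     1.00    -0.35    -0.40]
  [  -0.05    -0.05     0.95    -0.10]
  [   0.00    -0.15    -0.25     0.70]
Compute the cofactors C_ij = (−1)^(i+j)·(3×3 minor ij) of I−A; the adjugate is their transpose:
adj(I−A) = Cᵀ =
  [ 0.560500   0.039750   0.032375   0.067375]
  [ 0.241250   0.479375   0.263125   0.328750]
  [ 0.049500   0.039625   0.465125   0.092625]
  [ 0.069375   0.116875   0.222500   0.681875]
det(I−A) = Σ_j (I−A)_1j·C_1j = (0.75)(0.560500) + (-0.05)(0.241250) + (0.00)(0.049500) + (-0.05)(0.069375) = 0.40484375
(I − A)⁻¹ = adj(I−A) / det(I−A) ≈
  [   1.3845     0.0982     0.0800     0.1664]
  [   0.5959     1.1841     0.6499     0.8120]
  [   0.1223     0.0979     1.1489     0.2288]
  [   0.1714     0.2887     0.5496     1.6843]
Δx = (I − A)⁻¹ Δd with Δd having -10 in the Advertising component and 0 elsewhere.
So Δx_4 = L_42 · (-10), where L_42 = adj(I−A)_42 / det(I−A) = 0.116875 / 0.40484375.
Δx_4 = 0.116875 × (-10) / 0.40484375 = -1.16875 / 0.40484375 ≈ -2.887.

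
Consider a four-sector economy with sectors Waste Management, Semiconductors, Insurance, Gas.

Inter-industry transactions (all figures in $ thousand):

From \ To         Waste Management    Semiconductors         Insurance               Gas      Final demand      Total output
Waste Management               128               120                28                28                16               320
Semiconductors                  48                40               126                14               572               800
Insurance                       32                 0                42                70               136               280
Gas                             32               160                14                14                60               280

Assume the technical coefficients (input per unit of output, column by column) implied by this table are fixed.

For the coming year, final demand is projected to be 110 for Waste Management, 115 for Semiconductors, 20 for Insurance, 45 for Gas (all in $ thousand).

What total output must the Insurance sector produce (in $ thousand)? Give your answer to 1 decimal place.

Technical coefficients a_ij = z_ij / X_j:
  a_11 = 128/320 = 0.40, a_21 = 48/320 = 0.15, a_31 = 32/320 = 0.10, a_41 = 32/320 = 0.10
  a_12 = 120/800 = 0.15, a_22 = 40/800 = 0.05, a_32 = 0/800 = 0.00, a_42 = 160/800 = 0.20
  a_13 = 28/280 = 0.10, a_23 = 126/280 = 0.45, a_33 = 42/280 = 0.15, a_43 = 14/280 = 0.05
  a_14 = 28/280 = 0.10, a_24 = 14/280 = 0.05, a_34 = 70/280 = 0.25, a_44 = 14/280 = 0.05
I − A =
  [   0.60    -0.15    -0.10    -0.10]
  [  -0.15     0.95    -0.45    -0.05]
  [  -0.10     0.00     0.85    -0.25]
  [  -0.10    -0.20    -0.05     0.95]
Compute the cofactors C_ij = (−1)^(i+j)·(3×3 minor ij) of I−A; the adjugate is their transpose:
adj(I−A) = Cᵀ =
  [ 0.724250   0.141250   0.167500   0.127750]
  [ 0.177750   0.456000   0.269000   0.113500]
  [ 0.120500   0.050000   0.500875   0.147125]
  [ 0.120000   0.113500   0.100625   0.449125]
det(I−A) = Σ_j (I−A)_1j·C_1j = (0.60)(0.724250) + (-0.15)(0.177750) + (-0.10)(0.120500) + (-0.10)(0.120000) = 0.3838375
(I − A)⁻¹ = adj(I−A) / det(I−A) ≈
  [   1.8869     0.3680     0.4364     0.3328]
  [   0.4631     1.1880     0.7008     0.2957]
  [   0.3139     0.1303     1.3049     0.3833]
  [   0.3126     0.2957     0.2622     1.1701]
x = (I − A)⁻¹ d = adj(I−A)·d / det(I−A), with det(I−A) = 0.3838375:
  x_1 = (0.724250·110 + 0.141250·115 + 0.167500·20 + 0.127750·45) / 0.3838375 = 105.01 / 0.3838375 ≈ 273.6
  x_2 = (0.177750·110 + 0.456000·115 + 0.269000·20 + 0.113500·45) / 0.3838375 = 82.48 / 0.3838375 ≈ 214.9
  x_3 = (0.120500·110 + 0.050000·115 + 0.500875·20 + 0.147125·45) / 0.3838375 = 35.643125 / 0.3838375 ≈ 92.9
  x_4 = (0.120000·110 + 0.113500·115 + 0.100625·20 + 0.449125·45) / 0.3838375 = 48.475625 / 0.3838375 ≈ 126.3

x_3 = 92.9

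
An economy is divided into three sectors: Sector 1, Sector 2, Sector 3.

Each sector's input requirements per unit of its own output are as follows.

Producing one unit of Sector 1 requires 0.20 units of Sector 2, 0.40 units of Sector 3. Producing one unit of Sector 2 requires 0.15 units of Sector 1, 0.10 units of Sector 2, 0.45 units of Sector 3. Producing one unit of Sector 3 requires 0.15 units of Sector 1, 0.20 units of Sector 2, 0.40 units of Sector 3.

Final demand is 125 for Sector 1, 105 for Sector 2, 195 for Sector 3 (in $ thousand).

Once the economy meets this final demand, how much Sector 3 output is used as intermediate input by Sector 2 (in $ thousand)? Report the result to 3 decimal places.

z_32 = 161.553

I − A =
  [   1.00    -0.15    -0.15]
  [  -0.20     0.90    -0.20]
  [  -0.40    -0.45     0.60]
Cofactors of I−A, C_ij = (−1)^(i+j)·(minor ij) (rows/columns in the sector order above):
  C_11 = (0.90)(0.60) − (-0.20)(-0.45) = 0.4500
  C_12 = −[(-0.20)(0.60) − (-0.20)(-0.40)] = 0.2000
  C_13 = (-0.20)(-0.45) − (0.90)(-0.40) = 0.4500
  C_21 = −[(-0.15)(0.60) − (-0.15)(-0.45)] = 0.1575
  C_22 = (1.00)(0.60) − (-0.15)(-0.40) = 0.5400
  C_23 = −[(1.00)(-0.45) − (-0.15)(-0.40)] = 0.5100
  C_31 = (-0.15)(-0.20) − (-0.15)(0.90) = 0.1650
  C_32 = −[(1.00)(-0.20) − (-0.15)(-0.20)] = 0.2300
  C_33 = (1.00)(0.90) − (-0.15)(-0.20) = 0.8700
det(I−A) = Σ_j (I−A)_1j·C_1j = (1.00)(0.4500) + (-0.15)(0.2000) + (-0.15)(0.4500) = 0.3525
adj(I−A) = Cᵀ =
  [ 0.4500   0.1575   0.1650]
  [ 0.2000   0.5400   0.2300]
  [ 0.4500   0.5100   0.8700]
(I − A)⁻¹ = adj(I−A) / det(I−A) ≈
  [   1.2766     0.4468     0.4681]
  [   0.5674     1.5319     0.6525]
  [   1.2766     1.4468     2.4681]
First solve x = (I − A)⁻¹ d = adj(I−A)·d / det(I−A); in particular x_2 = (0.2000·125 + 0.5400·105 + 0.2300·195) / 0.3525 = 126.55 / 0.3525 ≈ 359.00709.
Intermediate flow from 3 to 2: z_32 = a_32 · x_2 = 0.45 × 126.55 / 0.3525 = 56.9475 / 0.3525 ≈ 161.553.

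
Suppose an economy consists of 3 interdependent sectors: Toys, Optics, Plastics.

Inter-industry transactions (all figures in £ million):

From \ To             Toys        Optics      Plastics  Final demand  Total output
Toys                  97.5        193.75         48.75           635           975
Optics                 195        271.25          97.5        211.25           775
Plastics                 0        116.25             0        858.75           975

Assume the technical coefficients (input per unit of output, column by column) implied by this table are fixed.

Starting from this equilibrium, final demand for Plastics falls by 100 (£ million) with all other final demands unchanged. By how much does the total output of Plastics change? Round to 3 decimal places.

Technical coefficients a_ij = z_ij / X_j:
  a_11 = 97.5/975 = 0.10, a_21 = 195/975 = 0.20, a_31 = 0/975 = 0.00
  a_12 = 193.75/775 = 0.25, a_22 = 271.25/775 = 0.35, a_32 = 116.25/775 = 0.15
  a_13 = 48.75/975 = 0.05, a_23 = 97.5/975 = 0.10, a_33 = 0/975 = 0.00
I − A =
  [   0.90    -0.25    -0.05]
  [  -0.20     0.65    -0.10]
  [   0.00    -0.15     1.00]
Cofactors of I−A, C_ij = (−1)^(i+j)·(minor ij) (rows/columns in the sector order above):
  C_11 = (0.65)(1.00) − (-0.10)(-0.15) = 0.6350
  C_12 = −[(-0.20)(1.00) − (-0.10)(0.00)] = 0.2000
  C_13 = (-0.20)(-0.15) − (0.65)(0.00) = 0.0300
  C_21 = −[(-0.25)(1.00) − (-0.05)(-0.15)] = 0.2575
  C_22 = (0.90)(1.00) − (-0.05)(0.00) = 0.9000
  C_23 = −[(0.90)(-0.15) − (-0.25)(0.00)] = 0.1350
  C_31 = (-0.25)(-0.10) − (-0.05)(0.65) = 0.0575
  C_32 = −[(0.90)(-0.10) − (-0.05)(-0.20)] = 0.1000
  C_33 = (0.90)(0.65) − (-0.25)(-0.20) = 0.5350
det(I−A) = Σ_j (I−A)_1j·C_1j = (0.90)(0.6350) + (-0.25)(0.2000) + (-0.05)(0.0300) = 0.5200
adj(I−A) = Cᵀ =
  [ 0.6350   0.2575   0.0575]
  [ 0.2000   0.9000   0.1000]
  [ 0.0300   0.1350   0.5350]
(I − A)⁻¹ = adj(I−A) / det(I−A) ≈
  [   1.2212     0.4952     0.1106]
  [   0.3846     1.7308     0.1923]
  [   0.0577     0.2596     1.0288]
Δx = (I − A)⁻¹ Δd with Δd having -100 in the Plastics component and 0 elsewhere.
So Δx_3 = L_33 · (-100), where L_33 = adj(I−A)_33 / det(I−A) = 0.5350 / 0.5200.
Δx_3 = 0.5350 × (-100) / 0.5200 = -53.50 / 0.5200 ≈ -102.885.

Δx_3 = -102.885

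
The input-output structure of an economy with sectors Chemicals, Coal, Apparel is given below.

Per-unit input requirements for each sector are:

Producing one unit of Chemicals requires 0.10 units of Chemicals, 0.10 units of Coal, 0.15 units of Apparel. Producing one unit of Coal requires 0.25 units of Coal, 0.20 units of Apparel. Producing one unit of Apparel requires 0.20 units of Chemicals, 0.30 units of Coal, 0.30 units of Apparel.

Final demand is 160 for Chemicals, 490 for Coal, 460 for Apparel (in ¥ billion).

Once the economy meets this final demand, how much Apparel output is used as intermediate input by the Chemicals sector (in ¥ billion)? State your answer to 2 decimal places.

z_31 = 62.37

I − A =
  [   0.90     0.00    -0.20]
  [  -0.10     0.75    -0.30]
  [  -0.15    -0.20     0.70]
Cofactors of I−A, C_ij = (−1)^(i+j)·(minor ij) (rows/columns in the sector order above):
  C_11 = (0.75)(0.70) − (-0.30)(-0.20) = 0.4650
  C_12 = −[(-0.10)(0.70) − (-0.30)(-0.15)] = 0.1150
  C_13 = (-0.10)(-0.20) − (0.75)(-0.15) = 0.1325
  C_21 = −[(0.00)(0.70) − (-0.20)(-0.20)] = 0.0400
  C_22 = (0.90)(0.70) − (-0.20)(-0.15) = 0.6000
  C_23 = −[(0.90)(-0.20) − (0.00)(-0.15)] = 0.1800
  C_31 = (0.00)(-0.30) − (-0.20)(0.75) = 0.1500
  C_32 = −[(0.90)(-0.30) − (-0.20)(-0.10)] = 0.2900
  C_33 = (0.90)(0.75) − (0.00)(-0.10) = 0.6750
det(I−A) = Σ_j (I−A)_1j·C_1j = (0.90)(0.4650) + (0.00)(0.1150) + (-0.20)(0.1325) = 0.3920
adj(I−A) = Cᵀ =
  [ 0.4650   0.0400   0.1500]
  [ 0.1150   0.6000   0.2900]
  [ 0.1325   0.1800   0.6750]
(I − A)⁻¹ = adj(I−A) / det(I−A) ≈
  [   1.1862     0.1020     0.3827]
  [   0.2934     1.5306     0.7398]
  [   0.3380     0.4592     1.7219]
First solve x = (I − A)⁻¹ d = adj(I−A)·d / det(I−A); in particular x_1 = (0.4650·160 + 0.0400·490 + 0.1500·460) / 0.3920 = 163.00 / 0.3920 ≈ 415.8163.
Intermediate flow from 3 to 1: z_31 = a_31 · x_1 = 0.15 × 163.00 / 0.3920 = 24.45 / 0.3920 ≈ 62.37.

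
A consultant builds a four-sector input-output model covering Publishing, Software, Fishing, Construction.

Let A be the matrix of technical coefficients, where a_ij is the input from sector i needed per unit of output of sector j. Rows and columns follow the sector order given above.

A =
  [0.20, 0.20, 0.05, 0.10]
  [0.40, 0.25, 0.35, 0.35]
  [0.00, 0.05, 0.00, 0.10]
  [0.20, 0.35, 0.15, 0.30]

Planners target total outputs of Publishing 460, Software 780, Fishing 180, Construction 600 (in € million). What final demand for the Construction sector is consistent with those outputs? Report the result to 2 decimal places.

d_4 = 28.00

I − A =
  [   0.80    -0.20    -0.05    -0.10]
  [  -0.40     0.75    -0.35    -0.35]
  [   0.00    -0.05     1.00    -0.10]
  [  -0.20    -0.35    -0.15     0.70]
d = (I − A) x:
  d_1 = (+0.80)·460 + (-0.20)·780 + (-0.05)·180 + (-0.10)·600 = 143.00
  d_2 = (-0.40)·460 + (+0.75)·780 + (-0.35)·180 + (-0.35)·600 = 128.00
  d_3 = (+0.00)·460 + (-0.05)·780 + (+1.00)·180 + (-0.10)·600 = 81.00
  d_4 = (-0.20)·460 + (-0.35)·780 + (-0.15)·180 + (+0.70)·600 = 28.00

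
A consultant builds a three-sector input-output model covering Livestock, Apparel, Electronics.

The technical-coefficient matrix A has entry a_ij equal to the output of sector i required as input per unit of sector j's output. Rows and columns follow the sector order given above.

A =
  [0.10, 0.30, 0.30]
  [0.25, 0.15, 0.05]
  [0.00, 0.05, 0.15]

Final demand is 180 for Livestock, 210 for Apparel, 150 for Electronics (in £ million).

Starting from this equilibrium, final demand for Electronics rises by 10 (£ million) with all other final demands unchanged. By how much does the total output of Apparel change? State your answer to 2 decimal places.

I − A =
  [   0.90    -0.30    -0.30]
  [  -0.25     0.85    -0.05]
  [   0.00    -0.05     0.85]
Cofactors of I−A, C_ij = (−1)^(i+j)·(minor ij) (rows/columns in the sector order above):
  C_11 = (0.85)(0.85) − (-0.05)(-0.05) = 0.7200
  C_12 = −[(-0.25)(0.85) − (-0.05)(0.00)] = 0.2125
  C_13 = (-0.25)(-0.05) − (0.85)(0.00) = 0.0125
  C_21 = −[(-0.30)(0.85) − (-0.30)(-0.05)] = 0.2700
  C_22 = (0.90)(0.85) − (-0.30)(0.00) = 0.7650
  C_23 = −[(0.90)(-0.05) − (-0.30)(0.00)] = 0.0450
  C_31 = (-0.30)(-0.05) − (-0.30)(0.85) = 0.2700
  C_32 = −[(0.90)(-0.05) − (-0.30)(-0.25)] = 0.1200
  C_33 = (0.90)(0.85) − (-0.30)(-0.25) = 0.6900
det(I−A) = Σ_j (I−A)_1j·C_1j = (0.90)(0.7200) + (-0.30)(0.2125) + (-0.30)(0.0125) = 0.5805
adj(I−A) = Cᵀ =
  [ 0.7200   0.2700   0.2700]
  [ 0.2125   0.7650   0.1200]
  [ 0.0125   0.0450   0.6900]
(I − A)⁻¹ = adj(I−A) / det(I−A) ≈
  [   1.2403     0.4651     0.4651]
  [   0.3661     1.3178     0.2067]
  [   0.0215     0.0775     1.1886]
Δx = (I − A)⁻¹ Δd with Δd having +10 in the Electronics component and 0 elsewhere.
So Δx_A = L_AE · (+10), where L_AE = adj(I−A)_AE / det(I−A) = 0.1200 / 0.5805.
Δx_A = 0.1200 × (+10) / 0.5805 = 1.20 / 0.5805 ≈ 2.07.

Δx_A = 2.07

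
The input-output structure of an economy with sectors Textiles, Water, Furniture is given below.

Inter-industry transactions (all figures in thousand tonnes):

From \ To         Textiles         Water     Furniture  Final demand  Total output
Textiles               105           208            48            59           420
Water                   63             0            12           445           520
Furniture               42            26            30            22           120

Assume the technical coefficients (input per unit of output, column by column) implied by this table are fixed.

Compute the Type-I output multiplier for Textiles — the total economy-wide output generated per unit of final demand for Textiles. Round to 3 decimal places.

Technical coefficients a_ij = z_ij / X_j:
  a_11 = 105/420 = 0.25, a_21 = 63/420 = 0.15, a_31 = 42/420 = 0.10
  a_12 = 208/520 = 0.40, a_22 = 0/520 = 0.00, a_32 = 26/520 = 0.05
  a_13 = 48/120 = 0.40, a_23 = 12/120 = 0.10, a_33 = 30/120 = 0.25
I − A =
  [   0.75    -0.40    -0.40]
  [  -0.15     1.00    -0.10]
  [  -0.10    -0.05     0.75]
Cofactors of I−A, C_ij = (−1)^(i+j)·(minor ij) (rows/columns in the sector order above):
  C_11 = (1.00)(0.75) − (-0.10)(-0.05) = 0.7450
  C_12 = −[(-0.15)(0.75) − (-0.10)(-0.10)] = 0.1225
  C_13 = (-0.15)(-0.05) − (1.00)(-0.10) = 0.1075
  C_21 = −[(-0.40)(0.75) − (-0.40)(-0.05)] = 0.3200
  C_22 = (0.75)(0.75) − (-0.40)(-0.10) = 0.5225
  C_23 = −[(0.75)(-0.05) − (-0.40)(-0.10)] = 0.0775
  C_31 = (-0.40)(-0.10) − (-0.40)(1.00) = 0.4400
  C_32 = −[(0.75)(-0.10) − (-0.40)(-0.15)] = 0.1350
  C_33 = (0.75)(1.00) − (-0.40)(-0.15) = 0.6900
det(I−A) = Σ_j (I−A)_1j·C_1j = (0.75)(0.7450) + (-0.40)(0.1225) + (-0.40)(0.1075) = 0.46675
adj(I−A) = Cᵀ =
  [ 0.7450   0.3200   0.4400]
  [ 0.1225   0.5225   0.1350]
  [ 0.1075   0.0775   0.6900]
(I − A)⁻¹ = adj(I−A) / det(I−A) ≈
  [   1.5961     0.6856     0.9427]
  [   0.2625     1.1194     0.2892]
  [   0.2303     0.1660     1.4783]
The output multiplier for sector j is the column-j sum of the Leontief inverse (I − A)⁻¹ = adj(I−A) / det(I−A).
Column 1 of adj(I−A): (0.7450, 0.1225, 0.1075); det(I−A) = 0.46675.
m_1 = (0.7450 + 0.1225 + 0.1075) / 0.46675 = 0.975 / 0.46675 ≈ 2.089.

m_1 = 2.089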